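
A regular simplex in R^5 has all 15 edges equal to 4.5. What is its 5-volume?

Volume = 4.5^5 · √(6/2^5) / 5! ≈ 6.65859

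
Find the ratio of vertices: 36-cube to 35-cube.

The 36-cube has 2^36 = 68719476736 vertices. The 35-cube has 2^35 = 34359738368 vertices. Ratio: 68719476736/34359738368 = 2.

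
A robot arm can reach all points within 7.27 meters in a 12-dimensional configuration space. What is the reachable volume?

V_12(7.27) = π^(12/2) · (7.27)^12 / Γ(12/2 + 1) ≈ 2.91058e+10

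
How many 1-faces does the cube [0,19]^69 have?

Number of 1-faces = C(69,1)·2^(69-1) = 69·295147905179352825856 = 20365205457375344984064.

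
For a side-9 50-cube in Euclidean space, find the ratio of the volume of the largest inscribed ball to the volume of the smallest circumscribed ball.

The radii are 9/2 and 9√50/2, so the volume ratio is (1/√50)^50 = 50^{-50/2} ≈ 3.35544e-43.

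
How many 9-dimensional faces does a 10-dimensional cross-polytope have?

Number of 9-faces = 2^(9+1) · C(10,9+1) = 1024 · 1 = 1024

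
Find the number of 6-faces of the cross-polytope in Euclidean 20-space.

f_6(20-orthoplex) = 2^7 · (20 choose 7) = 9922560.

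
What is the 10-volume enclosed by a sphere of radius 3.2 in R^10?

The n-ball volume is π^(n/2)·r^n/Γ(n/2+1). With n=10, r=3.2: V ≈ 287123.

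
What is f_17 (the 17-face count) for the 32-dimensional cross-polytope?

f_17(32-orthoplex) = 2^18 · (32 choose 18) = 123584013926400.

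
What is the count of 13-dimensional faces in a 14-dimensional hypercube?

Number of 13-faces = C(14,13) · 2^(14-13) = 14 · 2 = 28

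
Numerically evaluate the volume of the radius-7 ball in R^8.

V_8(7) = π^(8/2) · (7)^8 / Γ(8/2 + 1) = 5764801·π^4/24 ≈ 2.33977e+07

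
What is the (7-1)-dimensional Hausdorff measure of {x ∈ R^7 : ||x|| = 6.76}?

The surface area of an n-ball is 2π^(n/2) r^(n-1) / Γ(n/2). For n=7, r=6.76: 3.15616e+06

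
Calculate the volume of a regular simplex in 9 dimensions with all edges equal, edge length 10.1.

V = (10.1^9 / 9!) · √((9+1) / 2^9) ≈ 421.206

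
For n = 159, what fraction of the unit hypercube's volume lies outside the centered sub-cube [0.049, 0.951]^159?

Shell fraction = 1 - (1-0.098)^159 ≈ 0.9999999245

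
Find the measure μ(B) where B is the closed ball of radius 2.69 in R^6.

V_6(2.69) = π^(6/2) · (2.69)^6 / Γ(6/2 + 1) ≈ 1958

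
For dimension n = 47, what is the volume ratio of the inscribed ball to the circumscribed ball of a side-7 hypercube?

Volume scales as r^n, and r_in/r_out = 1/√47, giving (1/√47)^47 ≈ 5.07809e-40.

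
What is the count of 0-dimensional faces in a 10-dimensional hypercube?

f_0(10-cube) = (10 choose 0) · 2^10 = 1024.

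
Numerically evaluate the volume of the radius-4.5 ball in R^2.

Volume = π^{2/2}·(4.5)^2/Γ(2) = 81·π/4 ≈ 63.6173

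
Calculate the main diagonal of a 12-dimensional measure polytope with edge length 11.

The space diagonal of an n-cube of side s is s√n. Here 11·√12 ≈ 38.1051.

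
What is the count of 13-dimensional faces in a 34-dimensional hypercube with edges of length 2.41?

Choose 13 of 34 axes to span the face (C(34,13) = 927983760 ways), then fix each of the remaining 21 coordinates at one of its two extreme values (2^21 = 2097152 ways): 927983760·2097152 = 1946122998251520.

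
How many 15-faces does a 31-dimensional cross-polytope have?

f_15(31-orthoplex) = 2^16 · (31 choose 16) = 19696202219520.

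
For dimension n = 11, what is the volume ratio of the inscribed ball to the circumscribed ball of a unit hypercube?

Volume scales as r^n, and r_in/r_out = 1/√11, giving (1/√11)^11 ≈ 1.87215e-06.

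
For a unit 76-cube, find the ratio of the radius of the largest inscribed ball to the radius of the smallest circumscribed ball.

For an n-cube of any side s, the inradius is s/2 and the circumradius is s√n/2, so the ratio is 1/√76 ≈ 0.114708.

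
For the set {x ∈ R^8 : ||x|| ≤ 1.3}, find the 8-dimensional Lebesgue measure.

V_8(1.3) = π^(8/2) · (1.3)^8 / Γ(8/2 + 1) ≈ 33.1082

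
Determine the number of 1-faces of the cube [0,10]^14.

f_1(14-cube) = (14 choose 1) · 2^13 = 114688.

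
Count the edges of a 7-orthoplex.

An n-cross-polytope has 2^(k+1)·C(n,k+1) k-faces. Here 2^2·C(7,2) = 4·21 = 84.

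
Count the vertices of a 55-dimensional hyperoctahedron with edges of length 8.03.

The 55-dimensional cross-polytope has 2n = 2·55 = 110 vertices.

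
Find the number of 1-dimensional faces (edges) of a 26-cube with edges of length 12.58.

Number of 1-faces = C(26,1)·2^(26-1) = 26·33554432 = 872415232.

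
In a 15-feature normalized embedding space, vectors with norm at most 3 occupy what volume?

V_15(3) = π^(15/2) · (3)^15 / Γ(15/2 + 1) = 45349632·π^7/25025 ≈ 5.47329e+06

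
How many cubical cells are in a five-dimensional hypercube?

An n-cube has C(n,k)·2^(n-k) k-faces. Here C(5,3)·2^2 = 10·4 = 40.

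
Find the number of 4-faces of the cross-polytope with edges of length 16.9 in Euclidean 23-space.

Each 4-face is the convex hull of 5 vertices, one chosen as ±e_i from each of 5 distinct axes: 2^5·C(23,5) = 1076768.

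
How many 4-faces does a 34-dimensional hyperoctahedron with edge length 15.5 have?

Each 4-face is the convex hull of 5 vertices, one chosen as ±e_i from each of 5 distinct axes: 2^5·C(34,5) = 8904192.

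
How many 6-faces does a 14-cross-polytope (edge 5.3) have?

An n-cross-polytope has 2^(k+1)·C(n,k+1) k-faces. Here 2^7·C(14,7) = 128·3432 = 439296.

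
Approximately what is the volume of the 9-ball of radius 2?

Volume = π^{9/2}·(2)^9/Γ(11/2) = 16384·π^4/945 ≈ 1688.84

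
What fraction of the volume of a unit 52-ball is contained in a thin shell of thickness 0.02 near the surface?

Shell fraction = 1 - (1-0.02)^52 ≈ 0.650251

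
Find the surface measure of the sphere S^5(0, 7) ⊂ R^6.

|∂B_6(7)| = 16807·π^3 ≈ 521122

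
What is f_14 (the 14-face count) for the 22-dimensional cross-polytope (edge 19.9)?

Number of 14-faces = 2^(14+1) · C(22,14+1) = 32768 · 170544 = 5588385792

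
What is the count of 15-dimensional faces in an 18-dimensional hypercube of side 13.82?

f_15(18-cube) = (18 choose 15) · 2^3 = 6528.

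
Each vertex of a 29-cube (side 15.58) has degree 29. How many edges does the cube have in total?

Number of 1-faces = C(29,1)·2^(29-1) = 29·268435456 = 7784628224.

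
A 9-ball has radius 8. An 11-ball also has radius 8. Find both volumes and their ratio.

V_9(8) ≈ 4.42718e+08. V_11(8) ≈ 1.61843e+10. Ratio V_9/V_11 ≈ 0.02735.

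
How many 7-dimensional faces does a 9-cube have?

Number of 7-faces = C(9,7) · 2^(9-7) = 36 · 4 = 144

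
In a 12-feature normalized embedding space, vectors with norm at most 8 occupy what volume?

V = 4294967296·π^6/45 ≈ 9.17586e+10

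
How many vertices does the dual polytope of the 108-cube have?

Number of vertices = 2n = 216.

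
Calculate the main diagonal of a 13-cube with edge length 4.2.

||(4.2,4.2,...,4.2)|| = √(13)·4.2 ≈ 15.1433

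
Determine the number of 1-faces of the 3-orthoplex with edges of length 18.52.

An n-cross-polytope has 2^(k+1)·C(n,k+1) k-faces. Here 2^2·C(3,2) = 4·3 = 12.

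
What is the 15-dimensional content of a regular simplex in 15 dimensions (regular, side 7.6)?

V = (7.6^15 / 15!) · √((15+1) / 2^15) ≈ 0.275448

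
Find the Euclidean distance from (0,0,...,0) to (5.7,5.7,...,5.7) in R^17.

d = √(5.7² + 5.7² + ... + 5.7²) [17 terms] = √(17·5.7²) = 5.7√17 ≈ 23.5017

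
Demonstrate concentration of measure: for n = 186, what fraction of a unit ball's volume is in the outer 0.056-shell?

1 - (1-0.056)^186 ≈ 0.999978 ≈ 99.997788%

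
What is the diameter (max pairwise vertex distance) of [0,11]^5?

The space diagonal of an n-cube of side s is s√n. Here 11·√5 ≈ 24.5967.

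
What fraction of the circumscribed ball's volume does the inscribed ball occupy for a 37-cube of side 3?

V_in / V_out = (r_in/r_out)^37 = (1/√37)^37 = 37^(-37/2) ≈ 9.73348e-30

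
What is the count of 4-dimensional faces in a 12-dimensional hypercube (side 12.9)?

Number of 4-faces = C(12,4) · 2^(12-4) = 495 · 256 = 126720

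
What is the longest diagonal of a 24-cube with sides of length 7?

d = √(7² + 7² + ... + 7²) [24 terms] = √(24·7²) = 7√24 ≈ 34.2929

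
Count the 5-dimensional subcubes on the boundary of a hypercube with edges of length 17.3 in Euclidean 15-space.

Choose 5 of 15 axes to span the face (C(15,5) = 3003 ways), then fix each of the remaining 10 coordinates at one of its two extreme values (2^10 = 1024 ways): 3003·1024 = 3075072.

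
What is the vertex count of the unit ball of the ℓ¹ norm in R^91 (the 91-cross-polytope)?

The vertices are ±e_1, ..., ±e_91, so there are 2·91 = 182.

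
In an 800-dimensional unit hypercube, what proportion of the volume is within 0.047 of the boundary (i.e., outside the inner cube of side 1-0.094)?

The inner cube has side 1-2·0.047 = 0.906 and volume (0.906)^800 ≈ 5.041e-35, so the shell holds 1 - 5.041e-35 of the volume.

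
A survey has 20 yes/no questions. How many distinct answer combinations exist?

An n-cube has 2^n vertices; for n = 20 that is 2^20 = 1048576.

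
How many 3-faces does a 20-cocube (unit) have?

Number of 3-faces = 2^(3+1) · C(20,3+1) = 16 · 4845 = 77520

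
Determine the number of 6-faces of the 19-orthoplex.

An n-cross-polytope has 2^(k+1)·C(n,k+1) k-faces. Here 2^7·C(19,7) = 128·50388 = 6449664.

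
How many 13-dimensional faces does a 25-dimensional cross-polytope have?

Each 13-face is the convex hull of 14 vertices, one chosen as ±e_i from each of 14 distinct axes: 2^14·C(25,14) = 73030041600.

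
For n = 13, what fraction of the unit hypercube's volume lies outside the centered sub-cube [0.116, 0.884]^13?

Shell fraction = 1 - (1-0.232)^13 ≈ 0.967663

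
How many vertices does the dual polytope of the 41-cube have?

The 41-dimensional cross-polytope has 2n = 2·41 = 82 vertices.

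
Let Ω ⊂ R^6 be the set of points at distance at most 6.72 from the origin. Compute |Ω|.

Volume = π^{6/2}·(6.72)^6/Γ(4) ≈ 475898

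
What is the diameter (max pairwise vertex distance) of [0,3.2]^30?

Diagonal = √30 · 3.2 ≈ 17.5271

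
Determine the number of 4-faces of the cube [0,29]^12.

Choose 4 of 12 axes to span the face (C(12,4) = 495 ways), then fix each of the remaining 8 coordinates at one of its two extreme values (2^8 = 256 ways): 495·256 = 126720.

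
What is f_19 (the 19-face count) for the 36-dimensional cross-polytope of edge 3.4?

Number of 19-faces = 2^(19+1) · C(36,19+1) = 1048576 · 7307872110 = 7662859305615360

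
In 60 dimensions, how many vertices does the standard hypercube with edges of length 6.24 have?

Number of vertices = 2^60 = 1152921504606846976.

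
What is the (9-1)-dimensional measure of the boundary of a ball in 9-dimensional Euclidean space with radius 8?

The surface area of an n-ball is 2π^(n/2) r^(n-1) / Γ(n/2). For n=9, r=8: 536870912·π^4/105 ≈ 4.98058e+08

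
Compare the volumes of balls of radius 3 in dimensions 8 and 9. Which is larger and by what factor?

V_8(3) ≈ 26629.2, V_9(3) ≈ 64924.6. The 9-ball is larger by a factor of 2.438.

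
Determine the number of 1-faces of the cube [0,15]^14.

Number of 1-faces = C(14,1) · 2^(14-1) = 14 · 8192 = 114688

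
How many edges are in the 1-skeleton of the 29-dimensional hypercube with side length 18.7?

The 29-cube has n·2^(n-1) = 29·2^28 = 29·268435456 = 7784628224 edges.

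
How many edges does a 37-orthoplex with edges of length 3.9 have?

Number of 1-faces = 2^(1+1) · C(37,1+1) = 4 · 666 = 2664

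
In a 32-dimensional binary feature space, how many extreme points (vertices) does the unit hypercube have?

Each vertex is a binary string of length 32, so there are 2^32 = 4294967296.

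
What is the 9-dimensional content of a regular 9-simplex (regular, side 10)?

Volume = 10^9 · √(10/2^9) / 9! ≈ 385.125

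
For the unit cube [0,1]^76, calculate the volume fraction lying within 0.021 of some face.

Shell fraction = 1 - (1-0.042)^76 ≈ 0.961649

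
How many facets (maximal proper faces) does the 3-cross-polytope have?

Each 2-face is the convex hull of 3 vertices, one chosen as ±e_i from each of 3 distinct axes: 2^3·C(3,3) = 8.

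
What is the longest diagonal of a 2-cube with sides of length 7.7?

Diagonal = √2 · 7.7 ≈ 10.8894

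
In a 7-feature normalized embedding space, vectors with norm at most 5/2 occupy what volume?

V_7(5/2) = π^(7/2) · (5/2)^7 / Γ(7/2 + 1) = 15625·π^3/168 ≈ 2883.77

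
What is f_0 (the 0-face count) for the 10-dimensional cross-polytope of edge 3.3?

Number of 0-faces = 2^(0+1) · C(10,0+1) = 2 · 10 = 20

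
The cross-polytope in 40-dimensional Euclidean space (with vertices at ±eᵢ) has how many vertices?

The 40-dimensional cross-polytope has 2n = 2·40 = 80 vertices.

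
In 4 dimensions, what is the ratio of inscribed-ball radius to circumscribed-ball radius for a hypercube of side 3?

r_in / r_out = (3/2) / (3√4/2) = 1/√4 ≈ 0.5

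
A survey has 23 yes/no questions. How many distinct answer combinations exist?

The 23-cube has 2^23 = 8388608 vertices.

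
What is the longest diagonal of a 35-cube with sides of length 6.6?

||(6.6,6.6,...,6.6)|| = √(35)·6.6 ≈ 39.0461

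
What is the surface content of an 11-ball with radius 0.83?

S = n·V_n(r)/r = 11·V_11(0.83)/0.83 (volume-to-surface relation), giving 3.21572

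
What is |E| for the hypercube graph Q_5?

An n-cube has n·2^(n-1) edges. With n = 5: 5·16 = 80.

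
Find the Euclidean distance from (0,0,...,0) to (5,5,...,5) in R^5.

||(5,5,...,5)|| = √(5)·5 ≈ 11.1803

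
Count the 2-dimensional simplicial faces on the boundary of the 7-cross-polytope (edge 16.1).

f_2(7-orthoplex) = 2^3 · (7 choose 3) = 280.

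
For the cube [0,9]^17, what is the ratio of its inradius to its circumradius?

Ratio = (s/2)/(s√17/2) = 17^(-1/2) ≈ 0.242536.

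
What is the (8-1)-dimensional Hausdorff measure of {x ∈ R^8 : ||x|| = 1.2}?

|∂B_8(1.2)| ≈ 116.345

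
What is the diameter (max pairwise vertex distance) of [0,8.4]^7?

The space diagonal of an n-cube of side s is s√n. Here 8.4·√7 ≈ 22.2243.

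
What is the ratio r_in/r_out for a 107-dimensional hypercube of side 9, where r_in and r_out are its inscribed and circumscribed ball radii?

For an n-cube of any side s, the inradius is s/2 and the circumradius is s√n/2, so the ratio is 1/√107 ≈ 0.0966736.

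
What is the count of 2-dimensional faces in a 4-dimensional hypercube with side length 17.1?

Choose 2 of 4 axes to span the face (C(4,2) = 6 ways), then fix each of the remaining 2 coordinates at one of its two extreme values (2^2 = 4 ways): 6·4 = 24.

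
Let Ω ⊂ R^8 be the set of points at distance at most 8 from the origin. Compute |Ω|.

V = 2097152·π^4/3 ≈ 6.80939e+07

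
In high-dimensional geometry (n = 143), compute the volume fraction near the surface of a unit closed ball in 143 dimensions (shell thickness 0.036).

1 - (1-0.036)^143 ≈ 0.994715 ≈ 99.47%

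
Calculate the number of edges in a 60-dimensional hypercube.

The 60-cube has n·2^(n-1) = 60·2^59 = 60·576460752303423488 = 34587645138205409280 edges.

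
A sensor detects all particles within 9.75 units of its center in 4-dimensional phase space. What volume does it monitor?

Volume = π^{4/2}·(9.75)^4/Γ(3) ≈ 44595.2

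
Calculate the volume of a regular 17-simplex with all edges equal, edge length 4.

For a regular n-simplex with edge a, V = (a^n / n!)·√((n+1)/2^n). With a=4, n=17: V ≈ 5.66021e-07.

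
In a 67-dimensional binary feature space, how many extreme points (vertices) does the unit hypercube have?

Number of vertices = 2^67 = 147573952589676412928.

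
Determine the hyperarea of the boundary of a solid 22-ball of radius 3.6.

|∂B_22(3.6)| ≈ 7.80312e+10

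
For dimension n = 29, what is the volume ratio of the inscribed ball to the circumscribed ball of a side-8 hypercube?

The radii are 8/2 and 8√29/2, so the volume ratio is (1/√29)^29 = 29^{-29/2} ≈ 6.24064e-22.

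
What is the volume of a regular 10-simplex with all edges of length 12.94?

For a regular n-simplex with edge a, V = (a^n / n!)·√((n+1)/2^n). With a=12.94, n=10: V ≈ 3759.47.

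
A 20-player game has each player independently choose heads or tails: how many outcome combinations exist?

Each vertex is a binary string of length 20, so there are 2^20 = 1048576.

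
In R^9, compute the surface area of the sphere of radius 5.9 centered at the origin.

S = n·V_n(r)/r = 9·V_9(5.9)/5.9 (volume-to-surface relation), giving 4.35889e+07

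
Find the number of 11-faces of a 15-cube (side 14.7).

Number of 11-faces = C(15,11) · 2^(15-11) = 1365 · 16 = 21840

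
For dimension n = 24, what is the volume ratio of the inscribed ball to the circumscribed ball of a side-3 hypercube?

The radii are 3/2 and 3√24/2, so the volume ratio is (1/√24)^24 = 24^{-24/2} ≈ 2.7382e-17.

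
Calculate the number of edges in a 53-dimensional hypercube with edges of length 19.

The 53-cube has n·2^(n-1) = 53·2^52 = 53·4503599627370496 = 238690780250636288 edges.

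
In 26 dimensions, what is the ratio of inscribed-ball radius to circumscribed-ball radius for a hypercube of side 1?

r_in / r_out = (1/2) / (1√26/2) = 1/√26 ≈ 0.196116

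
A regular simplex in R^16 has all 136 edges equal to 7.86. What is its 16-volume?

V_16 = √(17) · 7.86^16 / (16! · 2^(16/2)) ≈ 0.163352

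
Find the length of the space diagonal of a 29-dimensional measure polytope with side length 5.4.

The space diagonal of an n-cube of side s is s√n. Here 5.4·√29 ≈ 29.0799.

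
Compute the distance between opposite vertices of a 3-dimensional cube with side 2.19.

d = √(2.19² + 2.19² + ... + 2.19²) [3 terms] = √(3·2.19²) = 2.19√3 ≈ 3.79319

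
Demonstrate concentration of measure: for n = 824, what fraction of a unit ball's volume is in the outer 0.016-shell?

1 - (1-0.016)^824 ≈ 0.9999983097 ≈ 99.999831%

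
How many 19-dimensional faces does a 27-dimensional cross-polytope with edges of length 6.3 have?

Number of 19-faces = 2^(19+1) · C(27,19+1) = 1048576 · 888030 = 931166945280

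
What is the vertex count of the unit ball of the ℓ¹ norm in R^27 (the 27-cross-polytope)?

Number of vertices = 2n = 54.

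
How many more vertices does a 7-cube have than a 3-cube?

The 7-cube has 2^7 = 128 vertices. The 3-cube has 2^3 = 8 vertices. Difference: 128 - 8 = 120.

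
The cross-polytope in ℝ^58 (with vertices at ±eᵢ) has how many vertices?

The 58-dimensional cross-polytope has 2n = 2·58 = 116 vertices.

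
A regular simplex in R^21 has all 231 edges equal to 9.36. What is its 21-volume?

V = (9.36^21 / 21!) · √((21+1) / 2^21) ≈ 0.0158068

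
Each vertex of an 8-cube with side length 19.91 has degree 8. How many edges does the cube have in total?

Number of 1-faces = C(8,1)·2^(8-1) = 8·128 = 1024.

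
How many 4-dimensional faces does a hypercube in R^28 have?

Number of 4-faces = C(28,4) · 2^(28-4) = 20475 · 16777216 = 343513497600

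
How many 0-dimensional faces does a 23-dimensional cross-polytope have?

An n-cross-polytope has 2^(k+1)·C(n,k+1) k-faces. Here 2^1·C(23,1) = 2·23 = 46.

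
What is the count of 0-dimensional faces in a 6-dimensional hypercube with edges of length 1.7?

Number of 0-faces = C(6,0) · 2^(6-0) = 1 · 64 = 64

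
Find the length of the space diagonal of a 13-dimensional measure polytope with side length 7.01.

Diagonal = √13 · 7.01 ≈ 25.2749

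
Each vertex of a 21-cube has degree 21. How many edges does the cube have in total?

The 21-cube has n·2^(n-1) = 21·2^20 = 21·1048576 = 22020096 edges.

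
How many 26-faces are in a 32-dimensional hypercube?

Number of 26-faces = C(32,26) · 2^(32-26) = 906192 · 64 = 57996288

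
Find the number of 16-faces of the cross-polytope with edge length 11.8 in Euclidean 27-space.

f_16(27-orthoplex) = 2^17 · (27 choose 17) = 1105760747520.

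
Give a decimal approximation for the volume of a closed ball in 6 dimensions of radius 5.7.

The n-ball volume is π^(n/2)·r^n/Γ(n/2+1). With n=6, r=5.7: V ≈ 177234.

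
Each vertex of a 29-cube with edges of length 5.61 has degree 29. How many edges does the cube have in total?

Each of the 2^29 = 536870912 vertices has degree 29; total edges = 29·2^29/2 = 7784628224.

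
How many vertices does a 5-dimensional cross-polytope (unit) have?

The vertices are ±e_1, ..., ±e_5, so there are 2·5 = 10.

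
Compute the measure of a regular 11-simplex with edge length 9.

V = (9^11 / 11!) · √((11+1) / 2^11) ≈ 60.178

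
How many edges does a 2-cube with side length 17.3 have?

Number of 1-faces = C(2,1)·2^(2-1) = 2·2 = 4.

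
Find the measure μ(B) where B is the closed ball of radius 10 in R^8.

V = 12500000·π^4/3 ≈ 4.05871e+08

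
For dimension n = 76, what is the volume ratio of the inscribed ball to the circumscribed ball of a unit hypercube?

V_in/V_out = n^(-n/2) = 76^(-76/2) ≈ 3.3813e-72.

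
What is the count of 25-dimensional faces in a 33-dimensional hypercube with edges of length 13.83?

An n-cube has C(n,k)·2^(n-k) k-faces. Here C(33,25)·2^8 = 13884156·256 = 3554343936.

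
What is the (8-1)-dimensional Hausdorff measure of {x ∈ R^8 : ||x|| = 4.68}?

The surface area of an n-ball is 2π^(n/2) r^(n-1) / Γ(n/2). For n=8, r=4.68: 1.59661e+06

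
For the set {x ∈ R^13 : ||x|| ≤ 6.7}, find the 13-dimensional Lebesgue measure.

V_13(6.7) = π^(13/2) · (6.7)^13 / Γ(13/2 + 1) ≈ 4.99245e+10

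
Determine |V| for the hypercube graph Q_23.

An n-cube has 2^n vertices; for n = 23 that is 2^23 = 8388608.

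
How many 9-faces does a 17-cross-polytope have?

Number of 9-faces = 2^(9+1) · C(17,9+1) = 1024 · 19448 = 19914752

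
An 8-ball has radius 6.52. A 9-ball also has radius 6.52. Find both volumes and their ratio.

V_8(6.52) ≈ 1.32547e+07. V_9(6.52) ≈ 7.02338e+07. Ratio V_8/V_9 ≈ 0.1887.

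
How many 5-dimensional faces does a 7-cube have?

f_5(7-cube) = (7 choose 5) · 2^2 = 84.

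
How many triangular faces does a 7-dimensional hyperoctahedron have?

f_2(7-orthoplex) = 2^3 · (7 choose 3) = 280.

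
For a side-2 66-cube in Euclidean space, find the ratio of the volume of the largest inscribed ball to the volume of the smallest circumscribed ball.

Volume scales as r^n, and r_in/r_out = 1/√66, giving (1/√66)^66 ≈ 9.01675e-61.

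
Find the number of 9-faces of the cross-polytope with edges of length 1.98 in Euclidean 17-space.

f_9(17-orthoplex) = 2^10 · (17 choose 10) = 19914752.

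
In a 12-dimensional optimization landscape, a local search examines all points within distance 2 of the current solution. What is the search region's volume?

The n-ball volume is π^(n/2)·r^n/Γ(n/2+1). With n=12, r=2: V = 256·π^6/45 ≈ 5469.24.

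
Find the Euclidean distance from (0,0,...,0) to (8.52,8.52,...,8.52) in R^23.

Diagonal = √23 · 8.52 ≈ 40.8605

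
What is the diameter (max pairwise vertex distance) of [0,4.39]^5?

The space diagonal of an n-cube of side s is s√n. Here 4.39·√5 ≈ 9.81634.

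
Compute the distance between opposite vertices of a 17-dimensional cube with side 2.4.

Diagonal = √17 · 2.4 ≈ 9.89545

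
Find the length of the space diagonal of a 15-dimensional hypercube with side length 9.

||(9,9,...,9)|| = √(15)·9 ≈ 34.8569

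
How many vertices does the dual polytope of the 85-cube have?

The vertices are ±e_1, ..., ±e_85, so there are 2·85 = 170.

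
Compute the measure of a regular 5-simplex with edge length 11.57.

Volume = 11.57^5 · √(6/2^5) / 5! ≈ 748.146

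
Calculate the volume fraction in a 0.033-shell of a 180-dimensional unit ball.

V(inner)/V(outer) = ((1-0.033)/1)^180 ≈ 0.002381, so the shell fraction is 0.997619.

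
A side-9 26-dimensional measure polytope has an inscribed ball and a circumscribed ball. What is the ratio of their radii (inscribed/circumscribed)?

Ratio = (s/2)/(s√26/2) = 26^(-1/2) ≈ 0.196116.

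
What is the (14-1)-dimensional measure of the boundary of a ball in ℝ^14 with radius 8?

S_14(8) = 2·π^(14/2)·(8)^13 / Γ(14/2) = 68719476736·π^7/45 ≈ 4.61229e+12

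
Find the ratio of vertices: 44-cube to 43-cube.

The 44-cube has 2^44 = 17592186044416 vertices. The 43-cube has 2^43 = 8796093022208 vertices. Ratio: 17592186044416/8796093022208 = 2.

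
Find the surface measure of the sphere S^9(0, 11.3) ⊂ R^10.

S = n·V_n(r)/r = 10·V_10(11.3)/11.3 (volume-to-surface relation), giving 7.6608e+10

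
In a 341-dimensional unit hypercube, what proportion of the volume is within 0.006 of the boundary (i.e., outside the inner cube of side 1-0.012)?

Shell fraction = 1 - (1-0.012)^341 ≈ 0.983703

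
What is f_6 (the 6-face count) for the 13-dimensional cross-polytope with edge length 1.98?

Number of 6-faces = 2^(6+1) · C(13,6+1) = 128 · 1716 = 219648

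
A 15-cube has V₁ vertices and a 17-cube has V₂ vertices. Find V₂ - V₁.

V₁ = 2^15 = 32768. V₂ = 2^17 = 131072. V₂ - V₁ = 98304.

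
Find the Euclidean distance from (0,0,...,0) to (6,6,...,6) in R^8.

d = √(6² + 6² + ... + 6²) [8 terms] = √(8·6²) = 6√8 ≈ 16.9706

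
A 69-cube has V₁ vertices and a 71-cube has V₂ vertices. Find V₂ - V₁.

V₁ = 2^69 = 590295810358705651712. V₂ = 2^71 = 2361183241434822606848. V₂ - V₁ = 1770887431076116955136.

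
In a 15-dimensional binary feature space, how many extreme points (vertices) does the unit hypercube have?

Number of vertices = 2^15 = 32768.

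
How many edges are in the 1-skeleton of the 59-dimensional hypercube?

The 59-cube has n·2^(n-1) = 59·2^58 = 59·288230376151711744 = 17005592192950992896 edges.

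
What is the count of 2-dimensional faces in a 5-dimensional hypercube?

An n-cube has C(n,k)·2^(n-k) k-faces. Here C(5,2)·2^3 = 10·8 = 80.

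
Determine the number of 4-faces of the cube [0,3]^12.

An n-cube has C(n,k)·2^(n-k) k-faces. Here C(12,4)·2^8 = 495·256 = 126720.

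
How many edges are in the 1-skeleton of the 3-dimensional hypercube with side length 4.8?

Each of the 2^3 = 8 vertices has degree 3; total edges = 3·2^3/2 = 12.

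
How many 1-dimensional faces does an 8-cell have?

f_1(4-cube) = (4 choose 1) · 2^3 = 32.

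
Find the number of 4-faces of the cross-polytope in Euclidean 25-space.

An n-cross-polytope has 2^(k+1)·C(n,k+1) k-faces. Here 2^5·C(25,5) = 32·53130 = 1700160.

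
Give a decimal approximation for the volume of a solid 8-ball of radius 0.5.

V_8(0.5) = π^(8/2) · (0.5)^8 / Γ(8/2 + 1) = π^4/6144 ≈ 0.0158543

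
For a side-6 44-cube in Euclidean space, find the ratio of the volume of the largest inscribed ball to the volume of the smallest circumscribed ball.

Volume scales as r^n, and r_in/r_out = 1/√44, giving (1/√44)^44 ≈ 6.98299e-37.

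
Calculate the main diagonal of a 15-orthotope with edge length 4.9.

d = √(4.9² + 4.9² + ... + 4.9²) [15 terms] = √(15·4.9²) = 4.9√15 ≈ 18.9776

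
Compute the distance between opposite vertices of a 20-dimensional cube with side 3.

Diagonal = √20 · 3 ≈ 13.4164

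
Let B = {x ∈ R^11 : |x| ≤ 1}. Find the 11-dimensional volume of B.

V = 64·π^5/10395 ≈ 1.8841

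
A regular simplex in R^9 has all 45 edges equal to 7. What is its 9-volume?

For a regular n-simplex with edge a, V = (a^n / n!)·√((n+1)/2^n). With a=7, n=9: V ≈ 15.5412.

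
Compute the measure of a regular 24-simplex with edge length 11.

V_24 = √(25) · 11^24 / (24! · 2^(24/2)) ≈ 0.0193789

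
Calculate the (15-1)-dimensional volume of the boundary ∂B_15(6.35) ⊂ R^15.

The surface area of an n-ball is 2π^(n/2) r^(n-1) / Γ(n/2). For n=15, r=6.35: 9.91639e+11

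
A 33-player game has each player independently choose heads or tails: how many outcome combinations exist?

An n-cube has 2^n vertices; for n = 33 that is 2^33 = 8589934592.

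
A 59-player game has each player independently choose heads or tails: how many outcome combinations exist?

The 59-cube has 2^59 = 576460752303423488 vertices.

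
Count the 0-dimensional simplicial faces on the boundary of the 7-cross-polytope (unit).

An n-cross-polytope has 2^(k+1)·C(n,k+1) k-faces. Here 2^1·C(7,1) = 2·7 = 14.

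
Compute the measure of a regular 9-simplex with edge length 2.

Volume = 2^9 · √(10/2^9) / 9! ≈ 0.000197184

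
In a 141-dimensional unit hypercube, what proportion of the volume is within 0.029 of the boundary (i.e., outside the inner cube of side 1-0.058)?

1 - (1 - 2·0.029)^141 = 1 - 0.942^141 ≈ 0.999781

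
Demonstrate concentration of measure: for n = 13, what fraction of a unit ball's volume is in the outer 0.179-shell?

1 - (1-0.179)^13 ≈ 0.923005 ≈ 92.30%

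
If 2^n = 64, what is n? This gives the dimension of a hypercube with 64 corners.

n = log_2(64) = 6.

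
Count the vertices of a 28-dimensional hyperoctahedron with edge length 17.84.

An n-cross-polytope has 2n vertices; here n = 28, giving 56.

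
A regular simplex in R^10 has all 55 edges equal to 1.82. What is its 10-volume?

V = (1.82^10 / 10!) · √((10+1) / 2^10) ≈ 1.13893e-05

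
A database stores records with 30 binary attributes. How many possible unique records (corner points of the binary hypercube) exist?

Number of vertices = 2^30 = 1073741824.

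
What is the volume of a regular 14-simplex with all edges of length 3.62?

V = (3.62^14 / 14!) · √((14+1) / 2^14) ≈ 2.30328e-05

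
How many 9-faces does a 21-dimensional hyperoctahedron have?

An n-cross-polytope has 2^(k+1)·C(n,k+1) k-faces. Here 2^10·C(21,10) = 1024·352716 = 361181184.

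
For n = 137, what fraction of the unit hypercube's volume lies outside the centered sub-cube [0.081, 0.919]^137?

The inner cube has side 1-2·0.081 = 0.838 and volume (0.838)^137 ≈ 3.051e-11, so the shell holds 1 - 3.051e-11 of the volume.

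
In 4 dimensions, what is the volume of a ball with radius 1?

The n-ball volume is π^(n/2)·r^n/Γ(n/2+1). With n=4, r=1: V = π^2/2 ≈ 4.9348.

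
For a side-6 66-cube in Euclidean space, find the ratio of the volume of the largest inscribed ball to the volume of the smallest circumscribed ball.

Volume scales as r^n, and r_in/r_out = 1/√66, giving (1/√66)^66 ≈ 9.01675e-61.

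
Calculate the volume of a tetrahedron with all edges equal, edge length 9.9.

Volume = (√2/12) · 9.9³ = 114.351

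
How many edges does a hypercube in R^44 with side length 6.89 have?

The 44-cube has n·2^(n-1) = 44·2^43 = 44·8796093022208 = 387028092977152 edges.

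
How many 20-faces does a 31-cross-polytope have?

An n-cross-polytope has 2^(k+1)·C(n,k+1) k-faces. Here 2^21·C(31,21) = 2097152·44352165 = 93013231534080.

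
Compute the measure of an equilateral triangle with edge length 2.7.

Area = (√3/4) · 2.7² = 3.15666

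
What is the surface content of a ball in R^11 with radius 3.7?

The surface area of an n-ball is 2π^(n/2) r^(n-1) / Γ(n/2). For n=11, r=3.7: 9.96586e+06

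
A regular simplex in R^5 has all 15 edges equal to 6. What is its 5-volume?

V_5 = √(6) · 6^5 / (5! · 2^(5/2)) ≈ 28.0592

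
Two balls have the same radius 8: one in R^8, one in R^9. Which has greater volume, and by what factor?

V_8(8) ≈ 6.80939e+07, V_9(8) ≈ 4.42718e+08. The 9-ball is larger by a factor of 6.502.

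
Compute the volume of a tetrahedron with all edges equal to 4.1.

Volume = (√2/12) · 4.1³ = 8.12242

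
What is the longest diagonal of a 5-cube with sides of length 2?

d = √(2² + 2² + ... + 2²) [5 terms] = √(5·2²) = 2√5 ≈ 4.47214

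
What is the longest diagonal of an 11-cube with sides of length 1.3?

||(1.3,1.3,...,1.3)|| = √(11)·1.3 ≈ 4.31161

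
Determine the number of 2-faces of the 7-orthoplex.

Each 2-face is the convex hull of 3 vertices, one chosen as ±e_i from each of 3 distinct axes: 2^3·C(7,3) = 280.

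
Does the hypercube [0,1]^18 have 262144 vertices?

True. The 18-cube has 2^18 = 262144 vertices.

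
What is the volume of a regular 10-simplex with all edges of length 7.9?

V = (7.9^10 / 10!) · √((10+1) / 2^10) ≈ 27.043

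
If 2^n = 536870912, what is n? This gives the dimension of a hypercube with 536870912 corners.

Since 2^n = 536870912, we have n = 29.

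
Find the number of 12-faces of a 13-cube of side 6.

An n-cube has C(n,k)·2^(n-k) k-faces. Here C(13,12)·2^1 = 13·2 = 26.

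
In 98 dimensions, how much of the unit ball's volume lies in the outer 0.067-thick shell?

1 - (1-0.067)^98 ≈ 0.998882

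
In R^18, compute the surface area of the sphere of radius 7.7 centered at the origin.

S_18(7.7) = 2·π^(18/2)·(7.7)^17 / Γ(18/2) ≈ 1.7386e+15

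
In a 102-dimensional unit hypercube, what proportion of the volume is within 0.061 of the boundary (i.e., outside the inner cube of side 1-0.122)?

The inner cube has side 1-2·0.061 = 0.878 and volume (0.878)^102 ≈ 1.724e-06, so the shell holds 0.9999982764 of the volume.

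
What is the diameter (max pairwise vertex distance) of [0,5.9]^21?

Diagonal = √21 · 5.9 ≈ 27.0372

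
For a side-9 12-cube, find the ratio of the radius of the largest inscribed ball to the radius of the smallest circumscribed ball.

r_in / r_out = (9/2) / (9√12/2) = 1/√12 ≈ 0.288675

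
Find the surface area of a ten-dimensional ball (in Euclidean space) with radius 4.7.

S_10(4.7) = 2·π^(10/2)·(4.7)^9 / Γ(10/2) ≈ 2.85397e+07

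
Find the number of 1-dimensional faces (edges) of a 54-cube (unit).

The 54-cube has n·2^(n-1) = 54·2^53 = 54·9007199254740992 = 486388759756013568 edges.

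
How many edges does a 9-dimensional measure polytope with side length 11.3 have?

Number of 1-faces = C(9,1)·2^(9-1) = 9·256 = 2304.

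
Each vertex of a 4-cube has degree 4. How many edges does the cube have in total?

Number of 1-faces = C(4,1)·2^(4-1) = 4·8 = 32.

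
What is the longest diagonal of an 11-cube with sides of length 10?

d = √(10² + 10² + ... + 10²) [11 terms] = √(11·10²) = 10√11 ≈ 33.1662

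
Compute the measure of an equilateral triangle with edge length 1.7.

Area = (√3/4) · 1.7² = 1.25141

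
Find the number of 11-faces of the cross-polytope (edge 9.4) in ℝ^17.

An n-cross-polytope has 2^(k+1)·C(n,k+1) k-faces. Here 2^12·C(17,12) = 4096·6188 = 25346048.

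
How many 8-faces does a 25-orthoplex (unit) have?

Number of 8-faces = 2^(8+1) · C(25,8+1) = 512 · 2042975 = 1046003200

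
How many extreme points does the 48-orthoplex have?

Number of vertices = 2n = 96.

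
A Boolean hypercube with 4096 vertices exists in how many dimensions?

The n-cube has 2^n vertices, and 4096 = 2^12, so n = 12.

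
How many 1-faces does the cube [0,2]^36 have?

An n-cube has n·2^(n-1) edges. With n = 36: 36·34359738368 = 1236950581248.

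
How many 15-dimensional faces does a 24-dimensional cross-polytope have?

Each 15-face is the convex hull of 16 vertices, one chosen as ±e_i from each of 16 distinct axes: 2^16·C(24,16) = 48199827456.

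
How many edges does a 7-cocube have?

f_1(7-orthoplex) = 2^2 · (7 choose 2) = 84.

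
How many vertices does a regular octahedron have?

The vertices are ±e_1, ..., ±e_3, so there are 2·3 = 6.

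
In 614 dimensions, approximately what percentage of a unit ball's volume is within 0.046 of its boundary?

1 - (1-0.046)^614 ≈ 1 - 2.771e-13 ≈ (100 - 2.77e-11)%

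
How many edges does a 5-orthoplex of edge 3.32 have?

Number of 1-faces = 2^(1+1) · C(5,1+1) = 4 · 10 = 40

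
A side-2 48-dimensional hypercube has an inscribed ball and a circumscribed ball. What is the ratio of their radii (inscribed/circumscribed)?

r_in / r_out = (2/2) / (2√48/2) = 1/√48 ≈ 0.144338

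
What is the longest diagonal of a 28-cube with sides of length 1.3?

d = √(1.3² + 1.3² + ... + 1.3²) [28 terms] = √(28·1.3²) = 1.3√28 ≈ 6.87895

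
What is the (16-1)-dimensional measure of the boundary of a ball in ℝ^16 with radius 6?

S_16(6) = 2·π^(16/2)·(6)^15 / Γ(16/2) = 6530347008·π^8/35 ≈ 1.77038e+12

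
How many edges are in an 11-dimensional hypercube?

Number of 1-faces = C(11,1) · 2^(11-1) = 11 · 1024 = 11264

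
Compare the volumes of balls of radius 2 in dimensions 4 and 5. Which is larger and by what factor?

V_4(2) ≈ 78.9568, V_5(2) ≈ 168.441. The 5-ball is larger by a factor of 2.133.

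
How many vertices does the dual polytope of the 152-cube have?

An n-cross-polytope has 2n vertices; here n = 152, giving 304.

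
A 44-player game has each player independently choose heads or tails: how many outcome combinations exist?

Number of vertices = 2^44 = 17592186044416.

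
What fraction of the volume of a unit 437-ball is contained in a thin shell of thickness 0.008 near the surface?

V(inner)/V(outer) = ((1-0.008)/1)^437 ≈ 0.0299, so the shell fraction is 0.970105.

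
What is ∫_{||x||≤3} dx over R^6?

V = 243·π^3/2 ≈ 3767.26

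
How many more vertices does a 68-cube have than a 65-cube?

The 68-cube has 2^68 = 295147905179352825856 vertices. The 65-cube has 2^65 = 36893488147419103232 vertices. Difference: 295147905179352825856 - 36893488147419103232 = 258254417031933722624.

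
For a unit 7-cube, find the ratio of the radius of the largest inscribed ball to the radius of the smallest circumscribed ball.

r_in = 1/2 (half the side); r_out = 1√7/2 (half the diagonal). Ratio = 1/√7 ≈ 0.377964.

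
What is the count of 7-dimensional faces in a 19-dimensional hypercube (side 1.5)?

An n-cube has C(n,k)·2^(n-k) k-faces. Here C(19,7)·2^12 = 50388·4096 = 206389248.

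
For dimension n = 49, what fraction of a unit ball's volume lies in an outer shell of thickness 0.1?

1 - (1-0.1)^49 ≈ 0.994274 ≈ 99.43%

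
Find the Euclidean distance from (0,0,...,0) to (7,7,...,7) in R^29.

Diagonal = √29 · 7 ≈ 37.6962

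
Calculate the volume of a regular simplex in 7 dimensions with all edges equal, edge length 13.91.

Volume = 13.91^7 · √(8/2^7) / 7! ≈ 4998.04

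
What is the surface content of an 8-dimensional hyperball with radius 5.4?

S = n·V_n(r)/r = 8·V_8(5.4)/5.4 (volume-to-surface relation), giving 4.34745e+06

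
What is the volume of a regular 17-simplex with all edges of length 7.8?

Volume = 7.8^17 · √(18/2^17) / 17! ≈ 0.0482415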